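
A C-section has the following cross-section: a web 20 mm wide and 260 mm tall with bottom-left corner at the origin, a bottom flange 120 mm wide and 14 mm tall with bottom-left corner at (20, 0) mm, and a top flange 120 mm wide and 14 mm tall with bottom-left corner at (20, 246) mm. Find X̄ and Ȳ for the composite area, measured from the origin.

Part | A | x̄ᵢ | ȳᵢ | A·x̄ᵢ | A·ȳᵢ
web | 5200.00 | 10.00 | 130.00 | 52000.00 | 676000.00
bottom flange | 1680.00 | 80.00 | 7.00 | 134400.00 | 11760.00
top flange | 1680.00 | 80.00 | 253.00 | 134400.00 | 425040.00
Σ | 8560.00 |  |  | 320800.00 | 1112800.00
X̄ = 320800.00 / 8560.00 = 37.48 mm
Ȳ = 1112800.00 / 8560.00 = 130.00 mm

X̄ = 37.48 mm, Ȳ = 130.00 mm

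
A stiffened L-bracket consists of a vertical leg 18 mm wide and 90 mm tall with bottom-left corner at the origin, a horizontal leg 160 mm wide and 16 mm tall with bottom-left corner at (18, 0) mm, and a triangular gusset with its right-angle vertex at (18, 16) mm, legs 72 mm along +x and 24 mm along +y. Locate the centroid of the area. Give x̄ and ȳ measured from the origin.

vertical leg: A = 18 × 90 = 1620.00, centroid at (9.00, 45.00).
horizontal leg: A = 160 × 16 = 2560.00, centroid at (98.00, 8.00).
gusset: A = ½·72·24 = 864.00, centroid at (42.00, 24.00).
ΣA = 5044.00 mm², ΣAx̄ = 301748.00 mm³, ΣAȳ = 114116.00 mm³.
x̄ = 301748.00/5044.00 = 59.82 mm; ȳ = 114116.00/5044.00 = 22.62 mm.

x̄ = 59.82 mm, ȳ = 22.62 mm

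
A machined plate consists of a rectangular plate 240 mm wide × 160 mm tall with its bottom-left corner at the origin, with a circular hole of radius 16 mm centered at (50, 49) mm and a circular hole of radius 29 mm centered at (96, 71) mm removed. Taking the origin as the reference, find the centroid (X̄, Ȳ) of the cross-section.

X̄ = 123.42 mm, Ȳ = 81.39 mm

Part | A | x̄ᵢ | ȳᵢ | A·x̄ᵢ | A·ȳᵢ
plate | 38400.00 | 120.00 | 80.00 | 4608000.00 | 3072000.00
hole 1 | -804.25 | 50.00 | 49.00 | -40212.39 | -39408.14
hole 2 | -2642.08 | 96.00 | 71.00 | -253639.62 | -187587.64
Σ | 34953.67 |  |  | 4314147.99 | 2845004.22
X̄ = 4314147.99 / 34953.67 = 123.42 mm
Ȳ = 2845004.22 / 34953.67 = 81.39 mm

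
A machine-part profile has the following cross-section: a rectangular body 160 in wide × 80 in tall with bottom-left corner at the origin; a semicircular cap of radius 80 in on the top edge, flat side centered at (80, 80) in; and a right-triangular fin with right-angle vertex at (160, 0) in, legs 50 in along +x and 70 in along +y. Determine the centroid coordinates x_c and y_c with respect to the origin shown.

x_c = 86.88 in, y_c = 69.03 in

rectangular body: A = 160 × 80 = 12800.00, centroid at (80.00, 40.00).
semicircular top: A = ½π·80² = 10053.10, centroid at (80.00, 113.95).
triangular fin: A = ½·50·70 = 1750.00, centroid at (176.67, 23.33).
ΣA = 24603.10 in²
ΣAx_c = (12800.00)(80.00) + (10053.10)(80.00) + (1750.00)(176.67) = 2137414.39 in³
ΣAy_c = (12800.00)(40.00) + (10053.10)(113.95) + (1750.00)(23.33) = 1698414.39 in³
x_c = 2137414.39 / 24603.10 = 86.88 in
y_c = 1698414.39 / 24603.10 = 69.03 in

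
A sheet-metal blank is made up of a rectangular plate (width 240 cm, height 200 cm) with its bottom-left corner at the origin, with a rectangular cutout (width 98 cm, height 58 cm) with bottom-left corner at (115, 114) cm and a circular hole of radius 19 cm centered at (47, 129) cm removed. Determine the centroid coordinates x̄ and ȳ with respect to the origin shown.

x̄ = 115.94 cm, ȳ = 93.27 cm

plate: A = 240 × 200 = 48000.00, centroid at (120.00, 100.00).
hole 1: A = −(98 × 58) = -5684.00, centroid at (164.00, 143.00).
hole 2: A = −π·19² = -1134.11, centroid at (47.00, 129.00).
ΣA = 41181.89 cm², ΣAx̄ = 4774520.60 cm³, ΣAȳ = 3840887.17 cm³.
x̄ = 4774520.60/41181.89 = 115.94 cm; ȳ = 3840887.17/41181.89 = 93.27 cm.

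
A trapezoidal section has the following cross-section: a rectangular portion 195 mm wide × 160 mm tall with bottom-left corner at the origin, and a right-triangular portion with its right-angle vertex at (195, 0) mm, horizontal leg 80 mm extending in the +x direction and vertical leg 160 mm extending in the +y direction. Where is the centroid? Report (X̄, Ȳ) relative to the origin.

X̄ = 118.63 mm, Ȳ = 75.46 mm

rectangular portion: A = 195 × 160 = 31200.00, centroid at (97.50, 80.00).
triangular portion: A = ½·80·160 = 6400.00, centroid at (221.67, 53.33).
ΣA = 37600.00 mm², ΣAX̄ = 4460666.67 mm³, ΣAȲ = 2837333.33 mm³.
X̄ = 4460666.67/37600.00 = 118.63 mm; Ȳ = 2837333.33/37600.00 = 75.46 mm.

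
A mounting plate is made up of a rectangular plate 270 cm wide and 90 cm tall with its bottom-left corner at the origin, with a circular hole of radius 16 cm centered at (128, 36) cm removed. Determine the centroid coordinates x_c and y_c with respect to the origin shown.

Part | A | x̄ᵢ | ȳᵢ | A·x̄ᵢ | A·ȳᵢ
plate | 24300.00 | 135.00 | 45.00 | 3280500.00 | 1093500.00
hole | -804.25 | 128.00 | 36.00 | -102943.71 | -28952.92
Σ | 23495.75 |  |  | 3177556.29 | 1064547.08
x_c = 3177556.29 / 23495.75 = 135.24 cm
y_c = 1064547.08 / 23495.75 = 45.31 cm

x_c = 135.24 cm, y_c = 45.31 cm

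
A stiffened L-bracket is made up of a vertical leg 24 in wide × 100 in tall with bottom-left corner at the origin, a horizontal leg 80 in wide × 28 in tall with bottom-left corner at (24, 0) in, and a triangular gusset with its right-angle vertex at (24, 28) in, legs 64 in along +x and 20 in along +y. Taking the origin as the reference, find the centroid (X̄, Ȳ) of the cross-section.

vertical leg: A = 24 × 100 = 2400.00, centroid at (12.00, 50.00).
horizontal leg: A = 80 × 28 = 2240.00, centroid at (64.00, 14.00).
gusset: A = ½·64·20 = 640.00, centroid at (45.33, 34.67).
ΣA = 5280.00 in², ΣAX̄ = 201173.33 in³, ΣAȲ = 173546.67 in³.
X̄ = 201173.33/5280.00 = 38.10 in; Ȳ = 173546.67/5280.00 = 32.87 in.

X̄ = 38.10 in, Ȳ = 32.87 in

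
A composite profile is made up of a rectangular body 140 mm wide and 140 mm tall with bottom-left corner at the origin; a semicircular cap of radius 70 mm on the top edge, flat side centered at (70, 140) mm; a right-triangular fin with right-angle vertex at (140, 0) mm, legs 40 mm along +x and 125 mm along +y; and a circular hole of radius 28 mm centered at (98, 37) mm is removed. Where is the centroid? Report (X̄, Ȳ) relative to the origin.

rectangular body: A = 140 × 140 = 19600.00, centroid at (70.00, 70.00).
semicircular top: A = ½π·70² = 7696.90, centroid at (70.00, 169.71).
triangular fin: A = ½·40·125 = 2500.00, centroid at (153.33, 41.67).
hole: A = −π·28² = -2463.01, centroid at (98.00, 37.00).
ΣA = 27333.89 mm²
ΣAX̄ = (19600.00)(70.00) + (7696.90)(70.00) + (2500.00)(153.33) + (-2463.01)(98.00) = 2052741.63 mm³
ΣAȲ = (19600.00)(70.00) + (7696.90)(169.71) + (2500.00)(41.67) + (-2463.01)(37.00) = 2691268.29 mm³
X̄ = 2052741.63 / 27333.89 = 75.10 mm
Ȳ = 2691268.29 / 27333.89 = 98.46 mm

X̄ = 75.10 mm, Ȳ = 98.46 mm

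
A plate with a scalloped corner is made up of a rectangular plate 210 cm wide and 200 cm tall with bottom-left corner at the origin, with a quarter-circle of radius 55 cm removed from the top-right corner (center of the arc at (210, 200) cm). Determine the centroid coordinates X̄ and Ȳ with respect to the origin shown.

X̄ = 100.10 cm, Ȳ = 95.40 cm

plate: A = 210 × 200 = 42000.00, centroid at (105.00, 100.00).
removed quarter-circle: A = −¼π·55² = -2375.83, centroid at (186.66, 176.66).
ΣA = 39624.17 cm²
ΣAX̄ = (42000.00)(105.00) + (-2375.83)(186.66) = 3966534.15 cm³
ΣAȲ = (42000.00)(100.00) + (-2375.83)(176.66) = 3780292.44 cm³
X̄ = 3966534.15 / 39624.17 = 100.10 cm
Ȳ = 3780292.44 / 39624.17 = 95.40 cm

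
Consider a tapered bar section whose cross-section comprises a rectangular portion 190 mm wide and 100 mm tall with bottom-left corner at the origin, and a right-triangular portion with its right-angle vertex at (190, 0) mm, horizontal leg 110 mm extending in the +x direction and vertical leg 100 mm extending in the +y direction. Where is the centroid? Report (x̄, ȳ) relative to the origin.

x̄ = 124.56 mm, ȳ = 46.26 mm

rectangular portion: A = 190 × 100 = 19000.00, centroid at (95.00, 50.00).
triangular portion: A = ½·110·100 = 5500.00, centroid at (226.67, 33.33).
ΣA = 24500.00 mm², ΣAx̄ = 3051666.67 mm³, ΣAȳ = 1133333.33 mm³.
x̄ = 3051666.67/24500.00 = 124.56 mm; ȳ = 1133333.33/24500.00 = 46.26 mm.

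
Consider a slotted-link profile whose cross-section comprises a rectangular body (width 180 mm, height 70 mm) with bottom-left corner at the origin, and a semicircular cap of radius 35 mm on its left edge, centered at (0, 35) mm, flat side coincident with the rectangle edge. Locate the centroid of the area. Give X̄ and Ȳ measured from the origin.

rectangular body: A = 180 × 70 = 12600.00, centroid at (90.00, 35.00).
semicircular end: A = ½π·35² = 1924.23, centroid at (-14.85, 35.00).
ΣA = 14524.23 mm², ΣAX̄ = 1105416.67 mm³, ΣAȲ = 508347.89 mm³.
X̄ = 1105416.67/14524.23 = 76.11 mm; Ȳ = 508347.89/14524.23 = 35.00 mm.

X̄ = 76.11 mm, Ȳ = 35.00 mm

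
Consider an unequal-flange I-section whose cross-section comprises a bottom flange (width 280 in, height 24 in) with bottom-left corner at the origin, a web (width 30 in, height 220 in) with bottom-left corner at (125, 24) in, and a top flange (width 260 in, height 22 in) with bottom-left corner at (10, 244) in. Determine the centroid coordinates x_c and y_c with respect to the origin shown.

Part | A | x̄ᵢ | ȳᵢ | A·x̄ᵢ | A·ȳᵢ
bottom flange | 6720.00 | 140.00 | 12.00 | 940800.00 | 80640.00
web | 6600.00 | 140.00 | 134.00 | 924000.00 | 884400.00
top flange | 5720.00 | 140.00 | 255.00 | 800800.00 | 1458600.00
Σ | 19040.00 |  |  | 2665600.00 | 2423640.00
x_c = 2665600.00 / 19040.00 = 140.00 in
y_c = 2423640.00 / 19040.00 = 127.29 in

x_c = 140.00 in, y_c = 127.29 in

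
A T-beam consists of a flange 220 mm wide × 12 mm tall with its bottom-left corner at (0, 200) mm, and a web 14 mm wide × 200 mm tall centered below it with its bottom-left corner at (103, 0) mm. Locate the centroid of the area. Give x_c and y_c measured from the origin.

x_c = 110.00 mm, y_c = 151.44 mm

Part | A | x̄ᵢ | ȳᵢ | A·x̄ᵢ | A·ȳᵢ
web | 2800.00 | 110.00 | 100.00 | 308000.00 | 280000.00
flange | 2640.00 | 110.00 | 206.00 | 290400.00 | 543840.00
Σ | 5440.00 |  |  | 598400.00 | 823840.00
x_c = 598400.00 / 5440.00 = 110.00 mm
y_c = 823840.00 / 5440.00 = 151.44 mm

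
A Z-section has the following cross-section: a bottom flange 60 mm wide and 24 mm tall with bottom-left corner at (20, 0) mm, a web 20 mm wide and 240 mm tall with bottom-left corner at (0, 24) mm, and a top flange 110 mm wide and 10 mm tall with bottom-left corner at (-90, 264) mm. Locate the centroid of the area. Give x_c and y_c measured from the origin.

Part | A | x̄ᵢ | ȳᵢ | A·x̄ᵢ | A·ȳᵢ
bottom flange | 1440.00 | 50.00 | 12.00 | 72000.00 | 17280.00
web | 4800.00 | 10.00 | 144.00 | 48000.00 | 691200.00
top flange | 1100.00 | -35.00 | 269.00 | -38500.00 | 295900.00
Σ | 7340.00 |  |  | 81500.00 | 1004380.00
x_c = 81500.00 / 7340.00 = 11.10 mm
y_c = 1004380.00 / 7340.00 = 136.84 mm

x_c = 11.10 mm, y_c = 136.84 mm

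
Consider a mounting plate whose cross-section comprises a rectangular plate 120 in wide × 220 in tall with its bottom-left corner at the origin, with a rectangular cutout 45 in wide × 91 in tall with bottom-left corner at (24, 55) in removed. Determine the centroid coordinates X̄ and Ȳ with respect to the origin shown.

X̄ = 62.48 in, Ȳ = 111.74 in

plate: A = 120 × 220 = 26400.00, centroid at (60.00, 110.00).
hole: A = −(45 × 91) = -4095.00, centroid at (46.50, 100.50).
ΣA = 22305.00 in²
ΣAX̄ = (26400.00)(60.00) + (-4095.00)(46.50) = 1393582.50 in³
ΣAȲ = (26400.00)(110.00) + (-4095.00)(100.50) = 2492452.50 in³
X̄ = 1393582.50 / 22305.00 = 62.48 in
Ȳ = 2492452.50 / 22305.00 = 111.74 in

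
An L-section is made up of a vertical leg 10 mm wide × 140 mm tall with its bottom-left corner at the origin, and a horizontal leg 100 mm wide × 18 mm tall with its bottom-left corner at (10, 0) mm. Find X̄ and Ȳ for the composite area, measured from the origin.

X̄ = 35.94 mm, Ȳ = 35.69 mm

vertical leg: A = 10 × 140 = 1400.00, centroid at (5.00, 70.00).
horizontal leg: A = 100 × 18 = 1800.00, centroid at (60.00, 9.00).
ΣA = 3200.00 mm²
ΣAX̄ = (1400.00)(5.00) + (1800.00)(60.00) = 115000.00 mm³
ΣAȲ = (1400.00)(70.00) + (1800.00)(9.00) = 114200.00 mm³
X̄ = 115000.00 / 3200.00 = 35.94 mm
Ȳ = 114200.00 / 3200.00 = 35.69 mm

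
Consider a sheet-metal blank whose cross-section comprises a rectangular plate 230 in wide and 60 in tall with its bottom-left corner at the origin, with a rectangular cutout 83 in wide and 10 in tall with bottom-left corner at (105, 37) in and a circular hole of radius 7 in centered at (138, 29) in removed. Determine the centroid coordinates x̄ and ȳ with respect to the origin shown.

x̄ = 112.68 in, ȳ = 29.23 in

Part | A | x̄ᵢ | ȳᵢ | A·x̄ᵢ | A·ȳᵢ
plate | 13800.00 | 115.00 | 30.00 | 1587000.00 | 414000.00
hole 1 | -830.00 | 146.50 | 42.00 | -121595.00 | -34860.00
hole 2 | -153.94 | 138.00 | 29.00 | -21243.45 | -4464.20
Σ | 12816.06 |  |  | 1444161.55 | 374675.80
x̄ = 1444161.55 / 12816.06 = 112.68 in
ȳ = 374675.80 / 12816.06 = 29.23 in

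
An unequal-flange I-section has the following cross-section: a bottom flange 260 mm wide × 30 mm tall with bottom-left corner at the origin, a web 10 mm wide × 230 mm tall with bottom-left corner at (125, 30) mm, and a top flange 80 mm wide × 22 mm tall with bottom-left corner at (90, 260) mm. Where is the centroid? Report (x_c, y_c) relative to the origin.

x_c = 130.00 mm, y_c = 78.20 mm

Part | A | x̄ᵢ | ȳᵢ | A·x̄ᵢ | A·ȳᵢ
bottom flange | 7800.00 | 130.00 | 15.00 | 1014000.00 | 117000.00
web | 2300.00 | 130.00 | 145.00 | 299000.00 | 333500.00
top flange | 1760.00 | 130.00 | 271.00 | 228800.00 | 476960.00
Σ | 11860.00 |  |  | 1541800.00 | 927460.00
x_c = 1541800.00 / 11860.00 = 130.00 mm
y_c = 927460.00 / 11860.00 = 78.20 mm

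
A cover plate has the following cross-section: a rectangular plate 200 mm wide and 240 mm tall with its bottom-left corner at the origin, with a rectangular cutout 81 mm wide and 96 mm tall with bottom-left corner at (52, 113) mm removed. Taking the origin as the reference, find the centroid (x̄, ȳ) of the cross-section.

plate: A = 200 × 240 = 48000.00, centroid at (100.00, 120.00).
hole: A = −(81 × 96) = -7776.00, centroid at (92.50, 161.00).
ΣA = 40224.00 mm², ΣAx̄ = 4080720.00 mm³, ΣAȳ = 4508064.00 mm³.
x̄ = 4080720.00/40224.00 = 101.45 mm; ȳ = 4508064.00/40224.00 = 112.07 mm.

x̄ = 101.45 mm, ȳ = 112.07 mm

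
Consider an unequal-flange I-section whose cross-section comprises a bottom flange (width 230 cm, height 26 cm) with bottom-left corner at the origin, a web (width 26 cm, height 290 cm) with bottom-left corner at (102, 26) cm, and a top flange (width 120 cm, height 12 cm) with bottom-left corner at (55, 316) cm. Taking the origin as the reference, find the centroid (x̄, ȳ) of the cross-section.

bottom flange: A = 230 × 26 = 5980.00, centroid at (115.00, 13.00).
web: A = 26 × 290 = 7540.00, centroid at (115.00, 171.00).
top flange: A = 120 × 12 = 1440.00, centroid at (115.00, 322.00).
ΣA = 14960.00 cm², ΣAx̄ = 1720400.00 cm³, ΣAȳ = 1830760.00 cm³.
x̄ = 1720400.00/14960.00 = 115.00 cm; ȳ = 1830760.00/14960.00 = 122.38 cm.

x̄ = 115.00 cm, ȳ = 122.38 cm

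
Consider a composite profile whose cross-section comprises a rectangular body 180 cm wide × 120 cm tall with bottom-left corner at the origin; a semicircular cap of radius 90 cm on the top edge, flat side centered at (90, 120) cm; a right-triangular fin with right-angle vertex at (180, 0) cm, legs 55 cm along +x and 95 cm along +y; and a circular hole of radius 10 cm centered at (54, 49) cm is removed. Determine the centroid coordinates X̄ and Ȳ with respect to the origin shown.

rectangular body: A = 180 × 120 = 21600.00, centroid at (90.00, 60.00).
semicircular top: A = ½π·90² = 12723.45, centroid at (90.00, 158.20).
triangular fin: A = ½·55·95 = 2612.50, centroid at (198.33, 31.67).
hole: A = −π·10² = -314.16, centroid at (54.00, 49.00).
ΣA = 36621.79 cm²
ΣAX̄ = (21600.00)(90.00) + (12723.45)(90.00) + (2612.50)(198.33) + (-314.16)(54.00) = 3590291.76 cm³
ΣAȲ = (21600.00)(60.00) + (12723.45)(158.20) + (2612.50)(31.67) + (-314.16)(49.00) = 3376149.39 cm³
X̄ = 3590291.76 / 36621.79 = 98.04 cm
Ȳ = 3376149.39 / 36621.79 = 92.19 cm

X̄ = 98.04 cm, Ȳ = 92.19 cm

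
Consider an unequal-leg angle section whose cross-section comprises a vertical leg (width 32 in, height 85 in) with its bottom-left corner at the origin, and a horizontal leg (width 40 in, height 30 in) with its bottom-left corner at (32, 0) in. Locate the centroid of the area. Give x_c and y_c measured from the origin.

Part | A | x̄ᵢ | ȳᵢ | A·x̄ᵢ | A·ȳᵢ
vertical leg | 2720.00 | 16.00 | 42.50 | 43520.00 | 115600.00
horizontal leg | 1200.00 | 52.00 | 15.00 | 62400.00 | 18000.00
Σ | 3920.00 |  |  | 105920.00 | 133600.00
x_c = 105920.00 / 3920.00 = 27.02 in
y_c = 133600.00 / 3920.00 = 34.08 in

x_c = 27.02 in, y_c = 34.08 in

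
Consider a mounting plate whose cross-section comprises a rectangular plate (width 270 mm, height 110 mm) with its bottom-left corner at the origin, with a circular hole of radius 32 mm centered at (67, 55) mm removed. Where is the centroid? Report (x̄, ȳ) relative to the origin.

x̄ = 143.26 mm, ȳ = 55.00 mm

Part | A | x̄ᵢ | ȳᵢ | A·x̄ᵢ | A·ȳᵢ
plate | 29700.00 | 135.00 | 55.00 | 4009500.00 | 1633500.00
hole | -3216.99 | 67.00 | 55.00 | -215538.39 | -176934.50
Σ | 26483.01 |  |  | 3793961.61 | 1456565.50
x̄ = 3793961.61 / 26483.01 = 143.26 mm
ȳ = 1456565.50 / 26483.01 = 55.00 mm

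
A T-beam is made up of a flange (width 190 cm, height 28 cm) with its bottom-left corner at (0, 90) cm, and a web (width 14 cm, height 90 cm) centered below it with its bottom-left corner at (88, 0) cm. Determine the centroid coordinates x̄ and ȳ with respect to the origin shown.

Part | A | x̄ᵢ | ȳᵢ | A·x̄ᵢ | A·ȳᵢ
web | 1260.00 | 95.00 | 45.00 | 119700.00 | 56700.00
flange | 5320.00 | 95.00 | 104.00 | 505400.00 | 553280.00
Σ | 6580.00 |  |  | 625100.00 | 609980.00
x̄ = 625100.00 / 6580.00 = 95.00 cm
ȳ = 609980.00 / 6580.00 = 92.70 cm

x̄ = 95.00 cm, ȳ = 92.70 cm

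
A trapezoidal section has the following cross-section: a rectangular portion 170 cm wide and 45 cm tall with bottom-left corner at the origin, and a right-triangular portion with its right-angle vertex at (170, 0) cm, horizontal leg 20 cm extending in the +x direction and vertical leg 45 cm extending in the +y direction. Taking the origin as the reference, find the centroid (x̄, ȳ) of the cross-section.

rectangular portion: A = 170 × 45 = 7650.00, centroid at (85.00, 22.50).
triangular portion: A = ½·20·45 = 450.00, centroid at (176.67, 15.00).
ΣA = 8100.00 cm², ΣAx̄ = 729750.00 cm³, ΣAȳ = 178875.00 cm³.
x̄ = 729750.00/8100.00 = 90.09 cm; ȳ = 178875.00/8100.00 = 22.08 cm.

x̄ = 90.09 cm, ȳ = 22.08 cm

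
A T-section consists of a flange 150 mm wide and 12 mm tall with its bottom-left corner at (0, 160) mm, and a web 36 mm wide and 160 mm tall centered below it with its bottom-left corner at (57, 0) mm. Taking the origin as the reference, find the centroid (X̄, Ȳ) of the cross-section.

X̄ = 75.00 mm, Ȳ = 100.48 mm

Part | A | x̄ᵢ | ȳᵢ | A·x̄ᵢ | A·ȳᵢ
web | 5760.00 | 75.00 | 80.00 | 432000.00 | 460800.00
flange | 1800.00 | 75.00 | 166.00 | 135000.00 | 298800.00
Σ | 7560.00 |  |  | 567000.00 | 759600.00
X̄ = 567000.00 / 7560.00 = 75.00 mm
Ȳ = 759600.00 / 7560.00 = 100.48 mm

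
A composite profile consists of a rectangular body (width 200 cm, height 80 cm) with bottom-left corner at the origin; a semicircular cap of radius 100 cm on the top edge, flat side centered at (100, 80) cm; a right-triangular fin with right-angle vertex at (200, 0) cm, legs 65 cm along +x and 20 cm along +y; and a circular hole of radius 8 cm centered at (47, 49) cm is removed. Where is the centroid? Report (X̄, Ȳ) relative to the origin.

X̄ = 102.79 cm, Ȳ = 79.54 cm

rectangular body: A = 200 × 80 = 16000.00, centroid at (100.00, 40.00).
semicircular top: A = ½π·100² = 15707.96, centroid at (100.00, 122.44).
triangular fin: A = ½·65·20 = 650.00, centroid at (221.67, 6.67).
hole: A = −π·8² = -201.06, centroid at (47.00, 49.00).
ΣA = 32156.90 cm², ΣAX̄ = 3305429.75 cm³, ΣAȲ = 2557785.03 cm³.
X̄ = 3305429.75/32156.90 = 102.79 cm; Ȳ = 2557785.03/32156.90 = 79.54 cm.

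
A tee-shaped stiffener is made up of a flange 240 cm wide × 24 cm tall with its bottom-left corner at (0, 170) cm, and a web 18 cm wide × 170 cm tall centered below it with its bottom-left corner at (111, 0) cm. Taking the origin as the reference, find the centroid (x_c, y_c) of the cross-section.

web: A = 18 × 170 = 3060.00, centroid at (120.00, 85.00).
flange: A = 240 × 24 = 5760.00, centroid at (120.00, 182.00).
ΣA = 8820.00 cm²
ΣAx_c = (3060.00)(120.00) + (5760.00)(120.00) = 1058400.00 cm³
ΣAy_c = (3060.00)(85.00) + (5760.00)(182.00) = 1308420.00 cm³
x_c = 1058400.00 / 8820.00 = 120.00 cm
y_c = 1308420.00 / 8820.00 = 148.35 cm

x_c = 120.00 cm, y_c = 148.35 cm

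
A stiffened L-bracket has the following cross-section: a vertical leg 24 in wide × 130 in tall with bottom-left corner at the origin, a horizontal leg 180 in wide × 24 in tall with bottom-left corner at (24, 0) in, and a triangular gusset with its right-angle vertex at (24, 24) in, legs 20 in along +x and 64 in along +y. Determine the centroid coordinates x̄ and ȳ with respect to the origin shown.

x̄ = 68.01 in, ȳ = 35.11 in

Part | A | x̄ᵢ | ȳᵢ | A·x̄ᵢ | A·ȳᵢ
vertical leg | 3120.00 | 12.00 | 65.00 | 37440.00 | 202800.00
horizontal leg | 4320.00 | 114.00 | 12.00 | 492480.00 | 51840.00
gusset | 640.00 | 30.67 | 45.33 | 19626.67 | 29013.33
Σ | 8080.00 |  |  | 549546.67 | 283653.33
x̄ = 549546.67 / 8080.00 = 68.01 in
ȳ = 283653.33 / 8080.00 = 35.11 in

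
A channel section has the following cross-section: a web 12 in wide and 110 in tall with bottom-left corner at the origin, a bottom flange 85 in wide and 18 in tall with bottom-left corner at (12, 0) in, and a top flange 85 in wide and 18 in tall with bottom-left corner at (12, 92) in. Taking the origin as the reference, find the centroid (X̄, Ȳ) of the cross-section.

X̄ = 39.88 in, Ȳ = 55.00 in

web: A = 12 × 110 = 1320.00, centroid at (6.00, 55.00).
bottom flange: A = 85 × 18 = 1530.00, centroid at (54.50, 9.00).
top flange: A = 85 × 18 = 1530.00, centroid at (54.50, 101.00).
ΣA = 4380.00 in², ΣAX̄ = 174690.00 in³, ΣAȲ = 240900.00 in³.
X̄ = 174690.00/4380.00 = 39.88 in; Ȳ = 240900.00/4380.00 = 55.00 in.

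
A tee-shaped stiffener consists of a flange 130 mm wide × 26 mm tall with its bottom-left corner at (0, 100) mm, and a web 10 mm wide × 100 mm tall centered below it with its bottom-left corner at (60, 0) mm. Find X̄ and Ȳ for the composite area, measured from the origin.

web: A = 10 × 100 = 1000.00, centroid at (65.00, 50.00).
flange: A = 130 × 26 = 3380.00, centroid at (65.00, 113.00).
ΣA = 4380.00 mm²
ΣAX̄ = (1000.00)(65.00) + (3380.00)(65.00) = 284700.00 mm³
ΣAȲ = (1000.00)(50.00) + (3380.00)(113.00) = 431940.00 mm³
X̄ = 284700.00 / 4380.00 = 65.00 mm
Ȳ = 431940.00 / 4380.00 = 98.62 mm

X̄ = 65.00 mm, Ȳ = 98.62 mm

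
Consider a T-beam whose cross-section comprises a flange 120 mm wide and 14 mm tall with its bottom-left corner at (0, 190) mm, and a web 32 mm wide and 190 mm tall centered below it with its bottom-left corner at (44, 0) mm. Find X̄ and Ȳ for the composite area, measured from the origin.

Part | A | x̄ᵢ | ȳᵢ | A·x̄ᵢ | A·ȳᵢ
web | 6080.00 | 60.00 | 95.00 | 364800.00 | 577600.00
flange | 1680.00 | 60.00 | 197.00 | 100800.00 | 330960.00
Σ | 7760.00 |  |  | 465600.00 | 908560.00
X̄ = 465600.00 / 7760.00 = 60.00 mm
Ȳ = 908560.00 / 7760.00 = 117.08 mm

X̄ = 60.00 mm, Ȳ = 117.08 mm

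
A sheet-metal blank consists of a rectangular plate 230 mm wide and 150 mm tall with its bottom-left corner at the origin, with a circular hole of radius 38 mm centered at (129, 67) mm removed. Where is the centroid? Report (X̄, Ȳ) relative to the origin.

plate: A = 230 × 150 = 34500.00, centroid at (115.00, 75.00).
hole: A = −π·38² = -4536.46, centroid at (129.00, 67.00).
ΣA = 29963.54 mm², ΣAX̄ = 3382296.69 mm³, ΣAȲ = 2283557.19 mm³.
X̄ = 3382296.69/29963.54 = 112.88 mm; Ȳ = 2283557.19/29963.54 = 76.21 mm.

X̄ = 112.88 mm, Ȳ = 76.21 mm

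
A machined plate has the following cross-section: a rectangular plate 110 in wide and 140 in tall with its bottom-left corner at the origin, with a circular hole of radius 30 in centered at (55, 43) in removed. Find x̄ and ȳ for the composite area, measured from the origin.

plate: A = 110 × 140 = 15400.00, centroid at (55.00, 70.00).
hole: A = −π·30² = -2827.43, centroid at (55.00, 43.00).
ΣA = 12572.57 in², ΣAx̄ = 691491.16 in³, ΣAȳ = 956420.36 in³.
x̄ = 691491.16/12572.57 = 55.00 in; ȳ = 956420.36/12572.57 = 76.07 in.

x̄ = 55.00 in, ȳ = 76.07 in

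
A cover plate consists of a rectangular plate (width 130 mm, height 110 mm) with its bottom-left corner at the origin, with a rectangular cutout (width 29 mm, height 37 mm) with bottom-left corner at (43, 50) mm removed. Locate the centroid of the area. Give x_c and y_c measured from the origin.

Part | A | x̄ᵢ | ȳᵢ | A·x̄ᵢ | A·ȳᵢ
plate | 14300.00 | 65.00 | 55.00 | 929500.00 | 786500.00
hole | -1073.00 | 57.50 | 68.50 | -61697.50 | -73500.50
Σ | 13227.00 |  |  | 867802.50 | 712999.50
x_c = 867802.50 / 13227.00 = 65.61 mm
y_c = 712999.50 / 13227.00 = 53.90 mm

x_c = 65.61 mm, y_c = 53.90 mm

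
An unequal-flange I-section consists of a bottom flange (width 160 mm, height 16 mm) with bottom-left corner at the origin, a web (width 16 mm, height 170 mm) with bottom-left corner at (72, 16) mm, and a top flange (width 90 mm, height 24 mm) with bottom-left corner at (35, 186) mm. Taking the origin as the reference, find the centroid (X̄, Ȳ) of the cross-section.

Part | A | x̄ᵢ | ȳᵢ | A·x̄ᵢ | A·ȳᵢ
bottom flange | 2560.00 | 80.00 | 8.00 | 204800.00 | 20480.00
web | 2720.00 | 80.00 | 101.00 | 217600.00 | 274720.00
top flange | 2160.00 | 80.00 | 198.00 | 172800.00 | 427680.00
Σ | 7440.00 |  |  | 595200.00 | 722880.00
X̄ = 595200.00 / 7440.00 = 80.00 mm
Ȳ = 722880.00 / 7440.00 = 97.16 mm

X̄ = 80.00 mm, Ȳ = 97.16 mm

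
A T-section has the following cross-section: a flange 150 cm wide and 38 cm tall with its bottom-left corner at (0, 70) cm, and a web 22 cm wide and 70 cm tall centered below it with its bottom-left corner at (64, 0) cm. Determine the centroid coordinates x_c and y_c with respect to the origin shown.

web: A = 22 × 70 = 1540.00, centroid at (75.00, 35.00).
flange: A = 150 × 38 = 5700.00, centroid at (75.00, 89.00).
ΣA = 7240.00 cm²
ΣAx_c = (1540.00)(75.00) + (5700.00)(75.00) = 543000.00 cm³
ΣAy_c = (1540.00)(35.00) + (5700.00)(89.00) = 561200.00 cm³
x_c = 543000.00 / 7240.00 = 75.00 cm
y_c = 561200.00 / 7240.00 = 77.51 cm

x_c = 75.00 cm, y_c = 77.51 cm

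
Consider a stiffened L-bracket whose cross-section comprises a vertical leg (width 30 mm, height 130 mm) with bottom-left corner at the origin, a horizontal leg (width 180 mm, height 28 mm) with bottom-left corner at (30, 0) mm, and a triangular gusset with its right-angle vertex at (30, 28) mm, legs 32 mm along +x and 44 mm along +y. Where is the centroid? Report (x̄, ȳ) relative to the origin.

vertical leg: A = 30 × 130 = 3900.00, centroid at (15.00, 65.00).
horizontal leg: A = 180 × 28 = 5040.00, centroid at (120.00, 14.00).
gusset: A = ½·32·44 = 704.00, centroid at (40.67, 42.67).
ΣA = 9644.00 mm²
ΣAx̄ = (3900.00)(15.00) + (5040.00)(120.00) + (704.00)(40.67) = 691929.33 mm³
ΣAȳ = (3900.00)(65.00) + (5040.00)(14.00) + (704.00)(42.67) = 354097.33 mm³
x̄ = 691929.33 / 9644.00 = 71.75 mm
ȳ = 354097.33 / 9644.00 = 36.72 mm

x̄ = 71.75 mm, ȳ = 36.72 mm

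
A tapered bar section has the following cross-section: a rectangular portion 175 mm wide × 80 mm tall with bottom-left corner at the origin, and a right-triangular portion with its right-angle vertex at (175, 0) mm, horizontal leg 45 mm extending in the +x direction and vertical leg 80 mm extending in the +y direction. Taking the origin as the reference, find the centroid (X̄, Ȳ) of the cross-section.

X̄ = 99.18 mm, Ȳ = 38.48 mm

Part | A | x̄ᵢ | ȳᵢ | A·x̄ᵢ | A·ȳᵢ
rectangular portion | 14000.00 | 87.50 | 40.00 | 1225000.00 | 560000.00
triangular portion | 1800.00 | 190.00 | 26.67 | 342000.00 | 48000.00
Σ | 15800.00 |  |  | 1567000.00 | 608000.00
X̄ = 1567000.00 / 15800.00 = 99.18 mm
Ȳ = 608000.00 / 15800.00 = 38.48 mm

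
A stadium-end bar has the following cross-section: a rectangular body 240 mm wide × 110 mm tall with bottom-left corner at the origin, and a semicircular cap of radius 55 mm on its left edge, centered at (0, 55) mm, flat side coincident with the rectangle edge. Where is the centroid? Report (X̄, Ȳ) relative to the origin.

Part | A | x̄ᵢ | ȳᵢ | A·x̄ᵢ | A·ȳᵢ
rectangular body | 26400.00 | 120.00 | 55.00 | 3168000.00 | 1452000.00
semicircular end | 4751.66 | -23.34 | 55.00 | -110916.67 | 261341.24
Σ | 31151.66 |  |  | 3057083.33 | 1713341.24
X̄ = 3057083.33 / 31151.66 = 98.14 mm
Ȳ = 1713341.24 / 31151.66 = 55.00 mm

X̄ = 98.14 mm, Ȳ = 55.00 mm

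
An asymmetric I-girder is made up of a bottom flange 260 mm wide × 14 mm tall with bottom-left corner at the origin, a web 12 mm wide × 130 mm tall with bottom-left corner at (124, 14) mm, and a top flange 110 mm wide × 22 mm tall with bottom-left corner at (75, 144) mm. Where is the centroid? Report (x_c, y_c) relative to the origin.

x_c = 130.00 mm, y_c = 68.74 mm

bottom flange: A = 260 × 14 = 3640.00, centroid at (130.00, 7.00).
web: A = 12 × 130 = 1560.00, centroid at (130.00, 79.00).
top flange: A = 110 × 22 = 2420.00, centroid at (130.00, 155.00).
ΣA = 7620.00 mm²
ΣAx_c = (3640.00)(130.00) + (1560.00)(130.00) + (2420.00)(130.00) = 990600.00 mm³
ΣAy_c = (3640.00)(7.00) + (1560.00)(79.00) + (2420.00)(155.00) = 523820.00 mm³
x_c = 990600.00 / 7620.00 = 130.00 mm
y_c = 523820.00 / 7620.00 = 68.74 mm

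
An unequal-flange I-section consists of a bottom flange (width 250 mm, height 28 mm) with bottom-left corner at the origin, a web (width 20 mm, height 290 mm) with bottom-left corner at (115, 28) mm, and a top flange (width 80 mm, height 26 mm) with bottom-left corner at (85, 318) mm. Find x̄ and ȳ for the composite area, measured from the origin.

bottom flange: A = 250 × 28 = 7000.00, centroid at (125.00, 14.00).
web: A = 20 × 290 = 5800.00, centroid at (125.00, 173.00).
top flange: A = 80 × 26 = 2080.00, centroid at (125.00, 331.00).
ΣA = 14880.00 mm²
ΣAx̄ = (7000.00)(125.00) + (5800.00)(125.00) + (2080.00)(125.00) = 1860000.00 mm³
ΣAȳ = (7000.00)(14.00) + (5800.00)(173.00) + (2080.00)(331.00) = 1789880.00 mm³
x̄ = 1860000.00 / 14880.00 = 125.00 mm
ȳ = 1789880.00 / 14880.00 = 120.29 mm

x̄ = 125.00 mm, ȳ = 120.29 mm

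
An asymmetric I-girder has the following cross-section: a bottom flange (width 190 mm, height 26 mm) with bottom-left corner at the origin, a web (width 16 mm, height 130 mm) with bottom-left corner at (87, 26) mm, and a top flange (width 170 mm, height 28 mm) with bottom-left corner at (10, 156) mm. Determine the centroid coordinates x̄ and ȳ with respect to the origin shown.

x̄ = 95.00 mm, ȳ = 90.21 mm

bottom flange: A = 190 × 26 = 4940.00, centroid at (95.00, 13.00).
web: A = 16 × 130 = 2080.00, centroid at (95.00, 91.00).
top flange: A = 170 × 28 = 4760.00, centroid at (95.00, 170.00).
ΣA = 11780.00 mm²
ΣAx̄ = (4940.00)(95.00) + (2080.00)(95.00) + (4760.00)(95.00) = 1119100.00 mm³
ΣAȳ = (4940.00)(13.00) + (2080.00)(91.00) + (4760.00)(170.00) = 1062700.00 mm³
x̄ = 1119100.00 / 11780.00 = 95.00 mm
ȳ = 1062700.00 / 11780.00 = 90.21 mm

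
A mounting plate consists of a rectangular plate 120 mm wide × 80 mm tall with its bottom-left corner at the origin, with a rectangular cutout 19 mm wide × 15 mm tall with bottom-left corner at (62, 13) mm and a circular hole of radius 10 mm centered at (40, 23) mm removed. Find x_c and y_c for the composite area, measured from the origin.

plate: A = 120 × 80 = 9600.00, centroid at (60.00, 40.00).
hole 1: A = −(19 × 15) = -285.00, centroid at (71.50, 20.50).
hole 2: A = −π·10² = -314.16, centroid at (40.00, 23.00).
ΣA = 9000.84 mm²
ΣAx_c = (9600.00)(60.00) + (-285.00)(71.50) + (-314.16)(40.00) = 543056.13 mm³
ΣAy_c = (9600.00)(40.00) + (-285.00)(20.50) + (-314.16)(23.00) = 370931.84 mm³
x_c = 543056.13 / 9000.84 = 60.33 mm
y_c = 370931.84 / 9000.84 = 41.21 mm

x_c = 60.33 mm, y_c = 41.21 mm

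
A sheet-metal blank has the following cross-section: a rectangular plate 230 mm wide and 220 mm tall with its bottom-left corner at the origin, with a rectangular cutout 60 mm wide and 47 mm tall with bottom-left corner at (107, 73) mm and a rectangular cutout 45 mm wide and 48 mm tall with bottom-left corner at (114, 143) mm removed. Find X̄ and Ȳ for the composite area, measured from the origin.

X̄ = 112.62 mm, Ȳ = 108.14 mm

plate: A = 230 × 220 = 50600.00, centroid at (115.00, 110.00).
hole 1: A = −(60 × 47) = -2820.00, centroid at (137.00, 96.50).
hole 2: A = −(45 × 48) = -2160.00, centroid at (136.50, 167.00).
ΣA = 45620.00 mm²
ΣAX̄ = (50600.00)(115.00) + (-2820.00)(137.00) + (-2160.00)(136.50) = 5137820.00 mm³
ΣAȲ = (50600.00)(110.00) + (-2820.00)(96.50) + (-2160.00)(167.00) = 4933150.00 mm³
X̄ = 5137820.00 / 45620.00 = 112.62 mm
Ȳ = 4933150.00 / 45620.00 = 108.14 mm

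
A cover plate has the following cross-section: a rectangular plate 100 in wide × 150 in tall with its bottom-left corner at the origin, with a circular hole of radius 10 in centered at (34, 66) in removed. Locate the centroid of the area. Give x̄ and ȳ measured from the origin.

x̄ = 50.34 in, ȳ = 75.19 in

Part | A | x̄ᵢ | ȳᵢ | A·x̄ᵢ | A·ȳᵢ
plate | 15000.00 | 50.00 | 75.00 | 750000.00 | 1125000.00
hole | -314.16 | 34.00 | 66.00 | -10681.42 | -20734.51
Σ | 14685.84 |  |  | 739318.58 | 1104265.49
x̄ = 739318.58 / 14685.84 = 50.34 in
ȳ = 1104265.49 / 14685.84 = 75.19 in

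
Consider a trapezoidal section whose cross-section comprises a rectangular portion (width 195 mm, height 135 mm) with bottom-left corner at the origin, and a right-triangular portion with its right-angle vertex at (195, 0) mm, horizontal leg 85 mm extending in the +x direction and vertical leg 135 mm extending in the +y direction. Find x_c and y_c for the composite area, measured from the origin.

rectangular portion: A = 195 × 135 = 26325.00, centroid at (97.50, 67.50).
triangular portion: A = ½·85·135 = 5737.50, centroid at (223.33, 45.00).
ΣA = 32062.50 mm², ΣAx_c = 3848062.50 mm³, ΣAy_c = 2035125.00 mm³.
x_c = 3848062.50/32062.50 = 120.02 mm; y_c = 2035125.00/32062.50 = 63.47 mm.

x_c = 120.02 mm, y_c = 63.47 mm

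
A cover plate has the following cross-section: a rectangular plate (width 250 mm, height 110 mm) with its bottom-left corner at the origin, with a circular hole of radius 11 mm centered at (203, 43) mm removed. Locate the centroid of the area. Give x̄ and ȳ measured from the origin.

Part | A | x̄ᵢ | ȳᵢ | A·x̄ᵢ | A·ȳᵢ
plate | 27500.00 | 125.00 | 55.00 | 3437500.00 | 1512500.00
hole | -380.13 | 203.00 | 43.00 | -77166.94 | -16345.71
Σ | 27119.87 |  |  | 3360333.06 | 1496154.29
x̄ = 3360333.06 / 27119.87 = 123.91 mm
ȳ = 1496154.29 / 27119.87 = 55.17 mm

x̄ = 123.91 mm, ȳ = 55.17 mm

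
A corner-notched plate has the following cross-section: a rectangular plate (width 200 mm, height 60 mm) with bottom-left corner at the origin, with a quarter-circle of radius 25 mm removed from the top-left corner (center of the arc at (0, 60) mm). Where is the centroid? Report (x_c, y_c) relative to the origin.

x_c = 103.81 mm, y_c = 29.17 mm

plate: A = 200 × 60 = 12000.00, centroid at (100.00, 30.00).
removed quarter-circle: A = −¼π·25² = -490.87, centroid at (10.61, 49.39).
ΣA = 11509.13 mm²
ΣAx_c = (12000.00)(100.00) + (-490.87)(10.61) = 1194791.67 mm³
ΣAy_c = (12000.00)(30.00) + (-490.87)(49.39) = 335755.90 mm³
x_c = 1194791.67 / 11509.13 = 103.81 mm
y_c = 335755.90 / 11509.13 = 29.17 mm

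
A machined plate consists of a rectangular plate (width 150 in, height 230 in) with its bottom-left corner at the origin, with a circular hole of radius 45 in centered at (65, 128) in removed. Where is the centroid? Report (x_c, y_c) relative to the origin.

x_c = 77.26 in, y_c = 112.06 in

plate: A = 150 × 230 = 34500.00, centroid at (75.00, 115.00).
hole: A = −π·45² = -6361.73, centroid at (65.00, 128.00).
ΣA = 28138.27 in², ΣAx_c = 2173987.87 in³, ΣAy_c = 3153199.18 in³.
x_c = 2173987.87/28138.27 = 77.26 in; y_c = 3153199.18/28138.27 = 112.06 in.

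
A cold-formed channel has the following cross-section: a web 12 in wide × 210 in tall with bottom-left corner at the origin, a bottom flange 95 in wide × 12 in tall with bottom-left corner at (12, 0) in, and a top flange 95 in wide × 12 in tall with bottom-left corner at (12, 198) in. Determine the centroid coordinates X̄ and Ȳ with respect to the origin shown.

Part | A | x̄ᵢ | ȳᵢ | A·x̄ᵢ | A·ȳᵢ
web | 2520.00 | 6.00 | 105.00 | 15120.00 | 264600.00
bottom flange | 1140.00 | 59.50 | 6.00 | 67830.00 | 6840.00
top flange | 1140.00 | 59.50 | 204.00 | 67830.00 | 232560.00
Σ | 4800.00 |  |  | 150780.00 | 504000.00
X̄ = 150780.00 / 4800.00 = 31.41 in
Ȳ = 504000.00 / 4800.00 = 105.00 in

X̄ = 31.41 in, Ȳ = 105.00 in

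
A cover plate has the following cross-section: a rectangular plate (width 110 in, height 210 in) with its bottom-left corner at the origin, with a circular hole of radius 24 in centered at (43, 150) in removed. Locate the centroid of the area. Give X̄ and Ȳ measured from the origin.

X̄ = 56.02 in, Ȳ = 101.18 in

plate: A = 110 × 210 = 23100.00, centroid at (55.00, 105.00).
hole: A = −π·24² = -1809.56, centroid at (43.00, 150.00).
ΣA = 21290.44 in², ΣAX̄ = 1192689.03 in³, ΣAȲ = 2154066.39 in³.
X̄ = 1192689.03/21290.44 = 56.02 in; Ȳ = 2154066.39/21290.44 = 101.18 in.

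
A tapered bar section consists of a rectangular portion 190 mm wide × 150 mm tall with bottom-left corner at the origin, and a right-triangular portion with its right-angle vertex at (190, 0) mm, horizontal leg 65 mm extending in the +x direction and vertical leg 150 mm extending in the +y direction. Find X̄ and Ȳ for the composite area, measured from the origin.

X̄ = 112.04 mm, Ȳ = 71.35 mm

rectangular portion: A = 190 × 150 = 28500.00, centroid at (95.00, 75.00).
triangular portion: A = ½·65·150 = 4875.00, centroid at (211.67, 50.00).
ΣA = 33375.00 mm²
ΣAX̄ = (28500.00)(95.00) + (4875.00)(211.67) = 3739375.00 mm³
ΣAȲ = (28500.00)(75.00) + (4875.00)(50.00) = 2381250.00 mm³
X̄ = 3739375.00 / 33375.00 = 112.04 mm
Ȳ = 2381250.00 / 33375.00 = 71.35 mm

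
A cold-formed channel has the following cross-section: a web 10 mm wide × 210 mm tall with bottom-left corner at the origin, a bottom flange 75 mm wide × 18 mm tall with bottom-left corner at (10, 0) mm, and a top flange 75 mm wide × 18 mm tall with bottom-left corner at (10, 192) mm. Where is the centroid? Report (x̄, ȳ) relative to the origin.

Part | A | x̄ᵢ | ȳᵢ | A·x̄ᵢ | A·ȳᵢ
web | 2100.00 | 5.00 | 105.00 | 10500.00 | 220500.00
bottom flange | 1350.00 | 47.50 | 9.00 | 64125.00 | 12150.00
top flange | 1350.00 | 47.50 | 201.00 | 64125.00 | 271350.00
Σ | 4800.00 |  |  | 138750.00 | 504000.00
x̄ = 138750.00 / 4800.00 = 28.91 mm
ȳ = 504000.00 / 4800.00 = 105.00 mm

x̄ = 28.91 mm, ȳ = 105.00 mm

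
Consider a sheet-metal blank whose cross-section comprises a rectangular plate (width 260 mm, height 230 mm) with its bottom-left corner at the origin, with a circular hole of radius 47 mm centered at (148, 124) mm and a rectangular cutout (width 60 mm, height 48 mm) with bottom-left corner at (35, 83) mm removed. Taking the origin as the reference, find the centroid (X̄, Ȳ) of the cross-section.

X̄ = 131.25 mm, Ȳ = 114.21 mm

Part | A | x̄ᵢ | ȳᵢ | A·x̄ᵢ | A·ȳᵢ
plate | 59800.00 | 130.00 | 115.00 | 7774000.00 | 6877000.00
hole 1 | -6939.78 | 148.00 | 124.00 | -1027087.17 | -860532.49
hole 2 | -2880.00 | 65.00 | 107.00 | -187200.00 | -308160.00
Σ | 49980.22 |  |  | 6559712.83 | 5708307.51
X̄ = 6559712.83 / 49980.22 = 131.25 mm
Ȳ = 5708307.51 / 49980.22 = 114.21 mm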